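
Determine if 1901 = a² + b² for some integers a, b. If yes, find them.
26² + 35² (a=26, b=35)

Factorization: 1901 = 1901
By Fermat: n is sum of two squares iff every prime p ≡ 3 (mod 4) appears to even power.
All primes ≡ 3 (mod 4) appear to even power.
Search a = 0, 1, 2, … for 1901 - a² a perfect square: first hit at a = 26: 1901 - 676 = 1225 = 35².
1901 = 26² + 35² = 676 + 1225 ✓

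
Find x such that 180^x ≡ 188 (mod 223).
122

Baby-step giant-step with step n = ⌈√223⌉ = 15.
Baby steps 180^j mod 223 (j:value) for j=0..14: 0:1, 1:180, 2:65, 3:104, 4:211, 5:70, 6:112, 7:90, 8:144, 9:52, 10:217, 11:35, 12:56, 13:45, 14:72.
Giant-step multiplier: 180^(-15) ≡ 180^(222-15) = 180^207 ≡ 163 (mod 223).
Giant steps γ_i = 188·163^i mod 223: γ_0=188, γ_1=93, γ_2=218, γ_3=77, γ_4=63, γ_5=11, γ_6=9, γ_7=129, γ_8=65 (in table at j=2).
x = i·n + j = 8·15 + 2 = 122.
Check: 180^122 ≡ 188 (mod 223).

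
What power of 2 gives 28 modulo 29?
14

Baby-step giant-step with step n = ⌈√29⌉ = 6.
Baby steps 2^j mod 29 (j:value) for j=0..5: 0:1, 1:2, 2:4, 3:8, 4:16, 5:3.
Giant-step multiplier: 2^(-6) ≡ 2^(28-6) = 2^22 ≡ 5 (mod 29).
Giant steps γ_i = 28·5^i mod 29: γ_0=28, γ_1=24, γ_2=4 (in table at j=2).
x = i·n + j = 2·6 + 2 = 14.
Check: 2^14 ≡ 28 (mod 29).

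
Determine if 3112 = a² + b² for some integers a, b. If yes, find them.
14² + 54² (a=14, b=54)

Factorization: 3112 = 2^3 × 389
By Fermat: n is sum of two squares iff every prime p ≡ 3 (mod 4) appears to even power.
All primes ≡ 3 (mod 4) appear to even power.
Search a = 0, 1, 2, … for 3112 - a² a perfect square: first hit at a = 14: 3112 - 196 = 2916 = 54².
3112 = 14² + 54² = 196 + 2916 ✓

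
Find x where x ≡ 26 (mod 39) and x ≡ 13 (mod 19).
260

Using Chinese Remainder Theorem:
M = 39 × 19 = 741
M1 = 19, M2 = 39
y1 = 19^(-1) mod 39 = 37
y2 = 39^(-1) mod 19 = 1
x = (26×19×37 + 13×39×1) mod 741 = 260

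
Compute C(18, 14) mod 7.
1

Using Lucas' theorem:
Write n=18 and k=14 in base 7:
n in base 7: [2, 4]
k in base 7: [2, 0]
C(18,14) mod 7 = ∏ C(n_i, k_i) mod 7
Digit binomials (mod 7): C(2,2) = 1; C(4,0) = 1
Product: 1 × 1 = 1 ≡ 1 (mod 7)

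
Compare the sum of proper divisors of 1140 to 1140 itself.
abundant

Proper divisors of 1140: sum = 1 + 2 + 3 + 4 + 5 + 6 + 10 + 12 + ... + 228 + 285 + 380 + 570 (23 divisors) = 2220
Since 2220 > 1140, 1140 is abundant.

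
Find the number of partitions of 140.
15065878135

p(n) counts ways to write n as a sum of positive integers (order ignored).
Euler's pentagonal recurrence: p(k) = p(k-1) + p(k-2) - p(k-5) - p(k-7) + p(k-12) + p(k-15) - ... (offsets j(3j∓1)/2, signs ++--, p(0)=1, p(<0)=0).
DP table for k = 0..139: p(0)=1, p(1)=1, p(2)=2, p(3)=3, p(4)=5, p(5)=7, p(6)=11, p(7)=15, p(8)=22, p(9)=30, p(10)=42, p(11)=56, p(12)=77, p(13)=101, p(14)=135, p(15)=176, p(16)=231, p(17)=297, p(18)=385, p(19)=490, p(20)=627, p(21)=792, p(22)=1002, p(23)=1255, p(24)=1575, p(25)=1958, p(26)=2436, p(27)=3010, p(28)=3718, p(29)=4565, p(30)=5604, p(31)=6842, p(32)=8349, p(33)=10143, p(34)=12310, p(35)=14883, p(36)=17977, p(37)=21637, p(38)=26015, p(39)=31185, p(40)=37338, p(41)=44583, p(42)=53174, p(43)=63261, p(44)=75175, p(45)=89134, p(46)=105558, p(47)=124754, p(48)=147273, p(49)=173525, p(50)=204226, p(51)=239943, p(52)=281589, p(53)=329931, p(54)=386155, p(55)=451276, p(56)=526823, p(57)=614154, p(58)=715220, p(59)=831820, p(60)=966467, p(61)=1121505, p(62)=1300156, p(63)=1505499, p(64)=1741630, p(65)=2012558, p(66)=2323520, p(67)=2679689, p(68)=3087735, p(69)=3554345, p(70)=4087968, p(71)=4697205, p(72)=5392783, p(73)=6185689, p(74)=7089500, p(75)=8118264, p(76)=9289091, p(77)=10619863, p(78)=12132164, p(79)=13848650, p(80)=15796476, p(81)=18004327, p(82)=20506255, p(83)=23338469, p(84)=26543660, p(85)=30167357, p(86)=34262962, p(87)=38887673, p(88)=44108109, p(89)=49995925, p(90)=56634173, p(91)=64112359, p(92)=72533807, p(93)=82010177, p(94)=92669720, p(95)=104651419, p(96)=118114304, p(97)=133230930, p(98)=150198136, p(99)=169229875, p(100)=190569292, p(101)=214481126, p(102)=241265379, p(103)=271248950, p(104)=304801365, p(105)=342325709, p(106)=384276336, p(107)=431149389, p(108)=483502844, p(109)=541946240, p(110)=607163746, p(111)=679903203, p(112)=761002156, p(113)=851376628, p(114)=952050665, p(115)=1064144451, p(116)=1188908248, p(117)=1327710076, p(118)=1482074143, p(119)=1653668665, p(120)=1844349560, p(121)=2056148051, p(122)=2291320912, p(123)=2552338241, p(124)=2841940500, p(125)=3163127352, p(126)=3519222692, p(127)=3913864295, p(128)=4351078600, p(129)=4835271870, p(130)=5371315400, p(131)=5964539504, p(132)=6620830889, p(133)=7346629512, p(134)=8149040695, p(135)=9035836076, p(136)=10015581680, p(137)=11097645016, p(138)=12292341831, p(139)=13610949895.
Final step: p(140) = p(139) + p(138) - p(135) - p(133) + p(128) + p(125) - p(118) - p(114) + p(105) + p(100) - p(89) - p(83) + p(70) + p(63) - p(48) - p(40) + p(23) + p(14)
= 13610949895 + 12292341831 - 9035836076 - 7346629512 + 4351078600 + 3163127352 - 1482074143 - 952050665 + 342325709 + 190569292 - 49995925 - 23338469 + 4087968 + 1505499 - 147273 - 37338 + 1255 + 135
= 15065878135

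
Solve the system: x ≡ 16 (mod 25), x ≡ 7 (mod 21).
91

Using Chinese Remainder Theorem:
M = 25 × 21 = 525
M1 = 21, M2 = 25
y1 = 21^(-1) mod 25 = 6
y2 = 25^(-1) mod 21 = 16
x = (16×21×6 + 7×25×16) mod 525 = 91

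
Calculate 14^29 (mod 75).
59

Repeated squaring. Binary of 29 = 11101.
14^1 ≡ 14 (mod 75); 14^2 ≡ 46 (mod 75); 14^4 ≡ 16 (mod 75); 14^8 ≡ 31 (mod 75); 14^16 ≡ 61 (mod 75)
14^29 = 14^1 × 14^4 × 14^8 × 14^16 ≡ 59 (mod 75)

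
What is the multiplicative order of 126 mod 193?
32

193 is prime, so ord(126) divides φ(193) = 192.
Divisors of 192: 1, 2, 3, 4, 6, 8, 12, 16, 24, 32, 48, 64, 96, 192.
Repeated squaring: 126^1 ≡ 126, 126^2 ≡ 50, 126^4 ≡ 184, 126^8 ≡ 81, 126^16 ≡ 192, 126^32 ≡ 1, 126^64 ≡ 1, 126^128 ≡ 1 (mod 193).
Test 126^d mod 193 for each divisor d in increasing order:
126^1 ≡ 126
126^2 ≡ 50
126^3 = 126^2·126^1 ≡ 124
126^4 ≡ 184
126^6 = 126^4·126^2 ≡ 129
126^8 ≡ 81
126^12 = 126^8·126^4 ≡ 43
126^16 ≡ 192
126^24 = 126^16·126^8 ≡ 112
126^32 ≡ 1  ← first divisor giving 1
The order is 32.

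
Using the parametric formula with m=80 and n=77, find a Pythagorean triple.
(471, 12320, 12329)

Euclid's formula: a = m² - n², b = 2mn, c = m² + n²
m = 80, n = 77
a = 80² - 77² = 6400 - 5929 = 471
b = 2 × 80 × 77 = 12320
c = 80² + 77² = 6400 + 5929 = 12329
Verification: 471² + 12320² = 221841 + 151782400 = 152004241 = 12329² ✓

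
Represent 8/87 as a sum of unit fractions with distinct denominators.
1/11 + 1/957

Greedy algorithm:
8/87: ceiling(87/8) = 11, use 1/11
1/957: ceiling(957/1) = 957, use 1/957
Result: 8/87 = 1/11 + 1/957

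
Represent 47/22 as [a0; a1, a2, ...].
[2; 7, 3]

Euclidean algorithm steps:
47 = 2 × 22 + 3
22 = 7 × 3 + 1
3 = 3 × 1 + 0
Continued fraction: [2; 7, 3]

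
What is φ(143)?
120

143 = 11 × 13
φ(n) = n × ∏(1 - 1/p) for each prime p dividing n
φ(143) = 143 × (1 - 1/11) × (1 - 1/13) = 120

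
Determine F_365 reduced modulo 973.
2

Matrix identity: Q^n = [[F_(n+1), F_n], [F_n, F_(n-1)]] with Q = [[1,1],[1,0]].
n = 365 = 101101101₂. Square-and-multiply, entries mod 973:
Q^1 = [[1,1],[1,0]]
Q^2 = (Q^1)² = [[2,1],[1,1]]
Q^5 = (Q^2)²·Q = [[8,5],[5,3]]
Q^11 = (Q^5)²·Q = [[144,89],[89,55]]
Q^22 = (Q^11)² = [[440,197],[197,243]]
Q^45 = (Q^22)²·Q = [[139,835],[835,277]]
Q^91 = (Q^45)²·Q = [[417,418],[418,972]]
Q^182 = (Q^91)² = [[279,694],[694,558]]
Q^365 = (Q^182)²·Q = [[972,2],[2,970]]
F_365 mod 973 = Q^365[0][1] = 2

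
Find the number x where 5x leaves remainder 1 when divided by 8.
5

gcd(5, 8) = 1, so the inverse exists.
Extended Euclidean algorithm on (8, 5):
8 = 1 × 5 + 3  ⟹  3 = (1)·8 + (-1)·5
5 = 1 × 3 + 2  ⟹  2 = (-1)·8 + (2)·5
3 = 1 × 2 + 1  ⟹  1 = (2)·8 + (-3)·5
So (-3)·5 ≡ 1 (mod 8), i.e. 5^(-1) ≡ -3 ≡ 5 (mod 8).
Check: 5 × 5 = 25 ≡ 1 (mod 8)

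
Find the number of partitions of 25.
1958

p(n) counts ways to write n as a sum of positive integers (order ignored).
Euler's pentagonal recurrence: p(k) = p(k-1) + p(k-2) - p(k-5) - p(k-7) + p(k-12) + p(k-15) - ... (offsets j(3j∓1)/2, signs ++--, p(0)=1, p(<0)=0).
DP table for k = 0..24: p(0)=1, p(1)=1, p(2)=2, p(3)=3, p(4)=5, p(5)=7, p(6)=11, p(7)=15, p(8)=22, p(9)=30, p(10)=42, p(11)=56, p(12)=77, p(13)=101, p(14)=135, p(15)=176, p(16)=231, p(17)=297, p(18)=385, p(19)=490, p(20)=627, p(21)=792, p(22)=1002, p(23)=1255, p(24)=1575.
Final step: p(25) = p(24) + p(23) - p(20) - p(18) + p(13) + p(10) - p(3)
= 1575 + 1255 - 627 - 385 + 101 + 42 - 3
= 1958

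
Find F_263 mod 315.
307

Matrix identity: Q^n = [[F_(n+1), F_n], [F_n, F_(n-1)]] with Q = [[1,1],[1,0]].
n = 263 = 100000111₂. Square-and-multiply, entries mod 315:
Q^1 = [[1,1],[1,0]]
Q^2 = (Q^1)² = [[2,1],[1,1]]
Q^4 = (Q^2)² = [[5,3],[3,2]]
Q^8 = (Q^4)² = [[34,21],[21,13]]
Q^16 = (Q^8)² = [[22,42],[42,295]]
Q^32 = (Q^16)² = [[43,84],[84,274]]
Q^65 = (Q^32)²·Q = [[253,85],[85,168]]
Q^131 = (Q^65)²·Q = [[234,44],[44,190]]
Q^263 = (Q^131)²·Q = [[63,307],[307,71]]
F_263 mod 315 = Q^263[0][1] = 307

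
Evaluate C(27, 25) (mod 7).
1

Using Lucas' theorem:
Write n=27 and k=25 in base 7:
n in base 7: [3, 6]
k in base 7: [3, 4]
C(27,25) mod 7 = ∏ C(n_i, k_i) mod 7
Digit binomials (mod 7): C(3,3) = 1; C(6,4) = 15 ≡ 1
Product: 1 × 1 = 1 ≡ 1 (mod 7)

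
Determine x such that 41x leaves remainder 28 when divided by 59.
x ≡ 5 (mod 59)

gcd(41, 59) = 1, which divides 28, so solutions exist.
Find 41^(-1) mod 59 by the extended Euclidean algorithm:
59 = 1 × 41 + 18  ⟹  18 = (1)·59 + (-1)·41
41 = 2 × 18 + 5  ⟹  5 = (-2)·59 + (3)·41
18 = 3 × 5 + 3  ⟹  3 = (7)·59 + (-10)·41
5 = 1 × 3 + 2  ⟹  2 = (-9)·59 + (13)·41
3 = 1 × 2 + 1  ⟹  1 = (16)·59 + (-23)·41
So (-23)·41 ≡ 1 (mod 59), i.e. 41^(-1) ≡ -23 ≡ 36 (mod 59).
x ≡ 36 × 28 = 1008 ≡ 5 (mod 59).
Check: 41 × 5 = 205 ≡ 28 (mod 59).
Unique solution: x ≡ 5 (mod 59)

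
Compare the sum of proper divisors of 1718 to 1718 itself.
deficient

Proper divisors of 1718: sum = 1 + 2 + 859 = 862
Since 862 < 1718, 1718 is deficient.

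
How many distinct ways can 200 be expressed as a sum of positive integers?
3972999029388

p(n) counts ways to write n as a sum of positive integers (order ignored).
Euler's pentagonal recurrence: p(k) = p(k-1) + p(k-2) - p(k-5) - p(k-7) + p(k-12) + p(k-15) - ... (offsets j(3j∓1)/2, signs ++--, p(0)=1, p(<0)=0).
DP table for k = 0..199: p(0)=1, p(1)=1, p(2)=2, p(3)=3, p(4)=5, p(5)=7, p(6)=11, p(7)=15, p(8)=22, p(9)=30, p(10)=42, p(11)=56, p(12)=77, p(13)=101, p(14)=135, p(15)=176, p(16)=231, p(17)=297, p(18)=385, p(19)=490, p(20)=627, p(21)=792, p(22)=1002, p(23)=1255, p(24)=1575, p(25)=1958, p(26)=2436, p(27)=3010, p(28)=3718, p(29)=4565, p(30)=5604, p(31)=6842, p(32)=8349, p(33)=10143, p(34)=12310, p(35)=14883, p(36)=17977, p(37)=21637, p(38)=26015, p(39)=31185, p(40)=37338, p(41)=44583, p(42)=53174, p(43)=63261, p(44)=75175, p(45)=89134, p(46)=105558, p(47)=124754, p(48)=147273, p(49)=173525, p(50)=204226, p(51)=239943, p(52)=281589, p(53)=329931, p(54)=386155, p(55)=451276, p(56)=526823, p(57)=614154, p(58)=715220, p(59)=831820, p(60)=966467, p(61)=1121505, p(62)=1300156, p(63)=1505499, p(64)=1741630, p(65)=2012558, p(66)=2323520, p(67)=2679689, p(68)=3087735, p(69)=3554345, p(70)=4087968, p(71)=4697205, p(72)=5392783, p(73)=6185689, p(74)=7089500, p(75)=8118264, p(76)=9289091, p(77)=10619863, p(78)=12132164, p(79)=13848650, p(80)=15796476, p(81)=18004327, p(82)=20506255, p(83)=23338469, p(84)=26543660, p(85)=30167357, p(86)=34262962, p(87)=38887673, p(88)=44108109, p(89)=49995925, p(90)=56634173, p(91)=64112359, p(92)=72533807, p(93)=82010177, p(94)=92669720, p(95)=104651419, p(96)=118114304, p(97)=133230930, p(98)=150198136, p(99)=169229875, p(100)=190569292, p(101)=214481126, p(102)=241265379, p(103)=271248950, p(104)=304801365, p(105)=342325709, p(106)=384276336, p(107)=431149389, p(108)=483502844, p(109)=541946240, p(110)=607163746, p(111)=679903203, p(112)=761002156, p(113)=851376628, p(114)=952050665, p(115)=1064144451, p(116)=1188908248, p(117)=1327710076, p(118)=1482074143, p(119)=1653668665, p(120)=1844349560, p(121)=2056148051, p(122)=2291320912, p(123)=2552338241, p(124)=2841940500, p(125)=3163127352, p(126)=3519222692, p(127)=3913864295, p(128)=4351078600, p(129)=4835271870, p(130)=5371315400, p(131)=5964539504, p(132)=6620830889, p(133)=7346629512, p(134)=8149040695, p(135)=9035836076, p(136)=10015581680, p(137)=11097645016, p(138)=12292341831, p(139)=13610949895, p(140)=15065878135, p(141)=16670689208, p(142)=18440293320, p(143)=20390982757, p(144)=22540654445, p(145)=24908858009, p(146)=27517052599, p(147)=30388671978, p(148)=33549419497, p(149)=37027355200, p(150)=40853235313, p(151)=45060624582, p(152)=49686288421, p(153)=54770336324, p(154)=60356673280, p(155)=66493182097, p(156)=73232243759, p(157)=80630964769, p(158)=88751778802, p(159)=97662728555, p(160)=107438159466, p(161)=118159068427, p(162)=129913904637, p(163)=142798995930, p(164)=156919475295, p(165)=172389800255, p(166)=189334822579, p(167)=207890420102, p(168)=228204732751, p(169)=250438925115, p(170)=274768617130, p(171)=301384802048, p(172)=330495499613, p(173)=362326859895, p(174)=397125074750, p(175)=435157697830, p(176)=476715857290, p(177)=522115831195, p(178)=571701605655, p(179)=625846753120, p(180)=684957390936, p(181)=749474411781, p(182)=819876908323, p(183)=896684817527, p(184)=980462880430, p(185)=1071823774337, p(186)=1171432692373, p(187)=1280011042268, p(188)=1398341745571, p(189)=1527273599625, p(190)=1667727404093, p(191)=1820701100652, p(192)=1987276856363, p(193)=2168627105469, p(194)=2366022741845, p(195)=2580840212973, p(196)=2814570987591, p(197)=3068829878530, p(198)=3345365983698, p(199)=3646072432125.
Final step: p(200) = p(199) + p(198) - p(195) - p(193) + p(188) + p(185) - p(178) - p(174) + p(165) + p(160) - p(149) - p(143) + p(130) + p(123) - p(108) - p(100) + p(83) + p(74) - p(55) - p(45) + p(24) + p(13)
= 3646072432125 + 3345365983698 - 2580840212973 - 2168627105469 + 1398341745571 + 1071823774337 - 571701605655 - 397125074750 + 172389800255 + 107438159466 - 37027355200 - 20390982757 + 5371315400 + 2552338241 - 483502844 - 190569292 + 23338469 + 7089500 - 451276 - 89134 + 1575 + 101
= 3972999029388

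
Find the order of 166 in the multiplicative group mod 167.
2

167 is prime, so ord(166) divides φ(167) = 166.
Divisors of 166: 1, 2, 83, 166.
Repeated squaring: 166^1 ≡ 166, 166^2 ≡ 1, 166^4 ≡ 1, 166^8 ≡ 1, 166^16 ≡ 1, 166^32 ≡ 1, 166^64 ≡ 1, 166^128 ≡ 1 (mod 167).
Test 166^d mod 167 for each divisor d in increasing order:
166^1 ≡ 166
166^2 ≡ 1  ← first divisor giving 1
The order is 2.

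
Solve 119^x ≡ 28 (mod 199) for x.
156

Baby-step giant-step with step n = ⌈√199⌉ = 15.
Baby steps 119^j mod 199 (j:value) for j=0..14: 0:1, 1:119, 2:32, 3:27, 4:29, 5:68, 6:132, 7:186, 8:45, 9:181, 10:47, 11:21, 12:111, 13:75, 14:169.
Giant-step multiplier: 119^(-15) ≡ 119^(198-15) = 119^183 ≡ 83 (mod 199).
Giant steps γ_i = 28·83^i mod 199: γ_0=28, γ_1=135, γ_2=61, γ_3=88, γ_4=140, γ_5=78, γ_6=106, γ_7=42, γ_8=103, γ_9=191, γ_10=132 (in table at j=6).
x = i·n + j = 10·15 + 6 = 156.
Check: 119^156 ≡ 28 (mod 199).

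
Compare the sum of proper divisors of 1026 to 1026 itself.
abundant

Proper divisors of 1026: sum = 1 + 2 + 3 + 6 + 9 + 18 + 19 + 27 + 38 + 54 + 57 + 114 + 171 + 342 + 513 = 1374
Since 1374 > 1026, 1026 is abundant.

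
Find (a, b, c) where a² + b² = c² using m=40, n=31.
(639, 2480, 2561)

Euclid's formula: a = m² - n², b = 2mn, c = m² + n²
m = 40, n = 31
a = 40² - 31² = 1600 - 961 = 639
b = 2 × 40 × 31 = 2480
c = 40² + 31² = 1600 + 961 = 2561
Verification: 639² + 2480² = 408321 + 6150400 = 6558721 = 2561² ✓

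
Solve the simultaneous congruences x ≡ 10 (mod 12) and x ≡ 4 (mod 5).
34

Using Chinese Remainder Theorem:
M = 12 × 5 = 60
M1 = 5, M2 = 12
y1 = 5^(-1) mod 12 = 5
y2 = 12^(-1) mod 5 = 3
x = (10×5×5 + 4×12×3) mod 60 = 34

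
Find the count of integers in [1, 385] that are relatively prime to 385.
240

385 = 5 × 7 × 11
φ(n) = n × ∏(1 - 1/p) for each prime p dividing n
φ(385) = 385 × (1 - 1/5) × (1 - 1/7) × (1 - 1/11) = 240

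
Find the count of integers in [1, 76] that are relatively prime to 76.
36

76 = 2^2 × 19
φ(n) = n × ∏(1 - 1/p) for each prime p dividing n
φ(76) = 76 × (1 - 1/2) × (1 - 1/19) = 36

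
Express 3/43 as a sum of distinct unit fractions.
1/15 + 1/323 + 1/208335

Greedy algorithm:
3/43: ceiling(43/3) = 15, use 1/15
2/645: ceiling(645/2) = 323, use 1/323
1/208335: ceiling(208335/1) = 208335, use 1/208335
Result: 3/43 = 1/15 + 1/323 + 1/208335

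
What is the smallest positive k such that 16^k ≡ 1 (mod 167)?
83

167 is prime, so ord(16) divides φ(167) = 166.
Divisors of 166: 1, 2, 83, 166.
Repeated squaring: 16^1 ≡ 16, 16^2 ≡ 89, 16^4 ≡ 72, 16^8 ≡ 7, 16^16 ≡ 49, 16^32 ≡ 63, 16^64 ≡ 128, 16^128 ≡ 18 (mod 167).
Test 16^d mod 167 for each divisor d in increasing order:
16^1 ≡ 16
16^2 ≡ 89
16^83 = 16^64·16^16·16^2·16^1 ≡ 1  ← first divisor giving 1
The order is 83.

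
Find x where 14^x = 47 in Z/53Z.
48

Baby-step giant-step with step n = ⌈√53⌉ = 8.
Baby steps 14^j mod 53 (j:value) for j=0..7: 0:1, 1:14, 2:37, 3:41, 4:44, 5:33, 6:38, 7:2.
Giant-step multiplier: 14^(-8) ≡ 14^(52-8) = 14^44 ≡ 36 (mod 53).
Giant steps γ_i = 47·36^i mod 53: γ_0=47, γ_1=49, γ_2=15, γ_3=10, γ_4=42, γ_5=28, γ_6=1 (in table at j=0).
x = i·n + j = 6·8 + 0 = 48.
Check: 14^48 ≡ 47 (mod 53).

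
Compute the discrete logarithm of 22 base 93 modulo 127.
70

Baby-step giant-step with step n = ⌈√127⌉ = 12.
Baby steps 93^j mod 127 (j:value) for j=0..11: 0:1, 1:93, 2:13, 3:66, 4:42, 5:96, 6:38, 7:105, 8:113, 9:95, 10:72, 11:92.
Giant-step multiplier: 93^(-12) ≡ 93^(126-12) = 93^114 ≡ 100 (mod 127).
Giant steps γ_i = 22·100^i mod 127: γ_0=22, γ_1=41, γ_2=36, γ_3=44, γ_4=82, γ_5=72 (in table at j=10).
x = i·n + j = 5·12 + 10 = 70.
Check: 93^70 ≡ 22 (mod 127).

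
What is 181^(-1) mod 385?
251

gcd(181, 385) = 1, so the inverse exists.
Extended Euclidean algorithm on (385, 181):
385 = 2 × 181 + 23  ⟹  23 = (1)·385 + (-2)·181
181 = 7 × 23 + 20  ⟹  20 = (-7)·385 + (15)·181
23 = 1 × 20 + 3  ⟹  3 = (8)·385 + (-17)·181
20 = 6 × 3 + 2  ⟹  2 = (-55)·385 + (117)·181
3 = 1 × 2 + 1  ⟹  1 = (63)·385 + (-134)·181
So (-134)·181 ≡ 1 (mod 385), i.e. 181^(-1) ≡ -134 ≡ 251 (mod 385).
Check: 181 × 251 = 45431 ≡ 1 (mod 385)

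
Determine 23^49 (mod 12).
11

Repeated squaring. Binary of 49 = 110001.
23^1 ≡ 11 (mod 12); 23^2 ≡ 1 (mod 12); 23^4 ≡ 1 (mod 12); 23^8 ≡ 1 (mod 12); 23^16 ≡ 1 (mod 12); 23^32 ≡ 1 (mod 12)
23^49 = 23^1 × 23^16 × 23^32 ≡ 11 (mod 12)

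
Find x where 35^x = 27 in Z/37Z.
6

Baby-step giant-step with step n = ⌈√37⌉ = 7.
Baby steps 35^j mod 37 (j:value) for j=0..6: 0:1, 1:35, 2:4, 3:29, 4:16, 5:5, 6:27.
h = 27 is already in the table at j=6, so x = 6.
Check: 35^6 ≡ 27 (mod 37).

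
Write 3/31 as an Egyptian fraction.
1/11 + 1/171 + 1/58311

Greedy algorithm:
3/31: ceiling(31/3) = 11, use 1/11
2/341: ceiling(341/2) = 171, use 1/171
1/58311: ceiling(58311/1) = 58311, use 1/58311
Result: 3/31 = 1/11 + 1/171 + 1/58311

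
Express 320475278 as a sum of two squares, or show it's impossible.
Not possible

Factorization: 320475278 = 2 × 37 × 163^3
By Fermat: n is sum of two squares iff every prime p ≡ 3 (mod 4) appears to even power.
Prime(s) ≡ 3 (mod 4) with odd exponent: [(163, 3)]
Therefore 320475278 cannot be expressed as a² + b².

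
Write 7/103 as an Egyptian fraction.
1/15 + 1/773 + 1/1194285

Greedy algorithm:
7/103: ceiling(103/7) = 15, use 1/15
2/1545: ceiling(1545/2) = 773, use 1/773
1/1194285: ceiling(1194285/1) = 1194285, use 1/1194285
Result: 7/103 = 1/15 + 1/773 + 1/1194285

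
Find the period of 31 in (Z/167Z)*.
83

167 is prime, so ord(31) divides φ(167) = 166.
Divisors of 166: 1, 2, 83, 166.
Repeated squaring: 31^1 ≡ 31, 31^2 ≡ 126, 31^4 ≡ 11, 31^8 ≡ 121, 31^16 ≡ 112, 31^32 ≡ 19, 31^64 ≡ 27, 31^128 ≡ 61 (mod 167).
Test 31^d mod 167 for each divisor d in increasing order:
31^1 ≡ 31
31^2 ≡ 126
31^83 = 31^64·31^16·31^2·31^1 ≡ 1  ← first divisor giving 1
The order is 83.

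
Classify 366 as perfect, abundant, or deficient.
abundant

Proper divisors of 366: sum = 1 + 2 + 3 + 6 + 61 + 122 + 183 = 378
Since 378 > 366, 366 is abundant.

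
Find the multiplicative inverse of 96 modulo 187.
150

gcd(96, 187) = 1, so the inverse exists.
Extended Euclidean algorithm on (187, 96):
187 = 1 × 96 + 91  ⟹  91 = (1)·187 + (-1)·96
96 = 1 × 91 + 5  ⟹  5 = (-1)·187 + (2)·96
91 = 18 × 5 + 1  ⟹  1 = (19)·187 + (-37)·96
So (-37)·96 ≡ 1 (mod 187), i.e. 96^(-1) ≡ -37 ≡ 150 (mod 187).
Check: 96 × 150 = 14400 ≡ 1 (mod 187)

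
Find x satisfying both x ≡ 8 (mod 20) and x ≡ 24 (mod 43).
368

Using Chinese Remainder Theorem:
M = 20 × 43 = 860
M1 = 43, M2 = 20
y1 = 43^(-1) mod 20 = 7
y2 = 20^(-1) mod 43 = 28
x = (8×43×7 + 24×20×28) mod 860 = 368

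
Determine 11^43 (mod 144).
83

Repeated squaring. Binary of 43 = 101011.
11^1 ≡ 11 (mod 144); 11^2 ≡ 121 (mod 144); 11^4 ≡ 97 (mod 144); 11^8 ≡ 49 (mod 144); 11^16 ≡ 97 (mod 144); 11^32 ≡ 49 (mod 144)
11^43 = 11^1 × 11^2 × 11^8 × 11^32 ≡ 83 (mod 144)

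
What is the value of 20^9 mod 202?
70

Repeated squaring. Binary of 9 = 1001.
20^1 ≡ 20 (mod 202); 20^2 ≡ 198 (mod 202); 20^4 ≡ 16 (mod 202); 20^8 ≡ 54 (mod 202)
20^9 = 20^1 × 20^8 ≡ 70 (mod 202)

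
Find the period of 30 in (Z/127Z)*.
63

127 is prime, so ord(30) divides φ(127) = 126.
Divisors of 126: 1, 2, 3, 6, 7, 9, 14, 18, 21, 42, 63, 126.
Repeated squaring: 30^1 ≡ 30, 30^2 ≡ 11, 30^4 ≡ 121, 30^8 ≡ 36, 30^16 ≡ 26, 30^32 ≡ 41, 30^64 ≡ 30 (mod 127).
Test 30^d mod 127 for each divisor d in increasing order:
30^1 ≡ 30
30^2 ≡ 11
30^3 = 30^2·30^1 ≡ 76
30^6 = 30^4·30^2 ≡ 61
30^7 = 30^4·30^2·30^1 ≡ 52
30^9 = 30^8·30^1 ≡ 64
30^14 = 30^8·30^4·30^2 ≡ 37
30^18 = 30^16·30^2 ≡ 32
30^21 = 30^16·30^4·30^1 ≡ 19
30^42 = 30^32·30^8·30^2 ≡ 107
30^63 = 30^32·30^16·30^8·30^4·30^2·30^1 ≡ 1  ← first divisor giving 1
The order is 63.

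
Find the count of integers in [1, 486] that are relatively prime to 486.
162

486 = 2 × 3^5
φ(n) = n × ∏(1 - 1/p) for each prime p dividing n
φ(486) = 486 × (1 - 1/2) × (1 - 1/3) = 162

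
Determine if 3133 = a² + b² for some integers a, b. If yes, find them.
18² + 53² (a=18, b=53)

Factorization: 3133 = 13 × 241
By Fermat: n is sum of two squares iff every prime p ≡ 3 (mod 4) appears to even power.
All primes ≡ 3 (mod 4) appear to even power.
Search a = 0, 1, 2, … for 3133 - a² a perfect square: first hit at a = 18: 3133 - 324 = 2809 = 53².
3133 = 18² + 53² = 324 + 2809 ✓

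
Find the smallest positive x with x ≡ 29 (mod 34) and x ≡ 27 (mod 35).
97

Using Chinese Remainder Theorem:
M = 34 × 35 = 1190
M1 = 35, M2 = 34
y1 = 35^(-1) mod 34 = 1
y2 = 34^(-1) mod 35 = 34
x = (29×35×1 + 27×34×34) mod 1190 = 97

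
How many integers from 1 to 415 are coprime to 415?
328

415 = 5 × 83
φ(n) = n × ∏(1 - 1/p) for each prime p dividing n
φ(415) = 415 × (1 - 1/5) × (1 - 1/83) = 328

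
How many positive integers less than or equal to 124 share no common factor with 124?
60

124 = 2^2 × 31
φ(n) = n × ∏(1 - 1/p) for each prime p dividing n
φ(124) = 124 × (1 - 1/2) × (1 - 1/31) = 60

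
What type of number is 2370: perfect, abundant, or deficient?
abundant

Proper divisors of 2370: sum = 1 + 2 + 3 + 5 + 6 + 10 + 15 + 30 + 79 + 158 + 237 + 395 + 474 + 790 + 1185 = 3390
Since 3390 > 2370, 2370 is abundant.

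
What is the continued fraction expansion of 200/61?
[3; 3, 1, 1, 2, 3]

Euclidean algorithm steps:
200 = 3 × 61 + 17
61 = 3 × 17 + 10
17 = 1 × 10 + 7
10 = 1 × 7 + 3
7 = 2 × 3 + 1
3 = 3 × 1 + 0
Continued fraction: [3; 3, 1, 1, 2, 3]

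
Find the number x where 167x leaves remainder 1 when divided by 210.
83

gcd(167, 210) = 1, so the inverse exists.
Extended Euclidean algorithm on (210, 167):
210 = 1 × 167 + 43  ⟹  43 = (1)·210 + (-1)·167
167 = 3 × 43 + 38  ⟹  38 = (-3)·210 + (4)·167
43 = 1 × 38 + 5  ⟹  5 = (4)·210 + (-5)·167
38 = 7 × 5 + 3  ⟹  3 = (-31)·210 + (39)·167
5 = 1 × 3 + 2  ⟹  2 = (35)·210 + (-44)·167
3 = 1 × 2 + 1  ⟹  1 = (-66)·210 + (83)·167
So (83)·167 ≡ 1 (mod 210), i.e. 167^(-1) ≡ 83 (mod 210).
Check: 167 × 83 = 13861 ≡ 1 (mod 210)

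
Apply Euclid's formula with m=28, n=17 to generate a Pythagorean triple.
(495, 952, 1073)

Euclid's formula: a = m² - n², b = 2mn, c = m² + n²
m = 28, n = 17
a = 28² - 17² = 784 - 289 = 495
b = 2 × 28 × 17 = 952
c = 28² + 17² = 784 + 289 = 1073
Verification: 495² + 952² = 245025 + 906304 = 1151329 = 1073² ✓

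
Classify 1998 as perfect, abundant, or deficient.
abundant

Proper divisors of 1998: sum = 1 + 2 + 3 + 6 + 9 + 18 + 27 + 37 + 54 + 74 + 111 + 222 + 333 + 666 + 999 = 2562
Since 2562 > 1998, 1998 is abundant.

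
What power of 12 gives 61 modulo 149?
42

Baby-step giant-step with step n = ⌈√149⌉ = 13.
Baby steps 12^j mod 149 (j:value) for j=0..12: 0:1, 1:12, 2:144, 3:89, 4:25, 5:2, 6:24, 7:139, 8:29, 9:50, 10:4, 11:48, 12:129.
Giant-step multiplier: 12^(-13) ≡ 12^(148-13) = 12^135 ≡ 18 (mod 149).
Giant steps γ_i = 61·18^i mod 149: γ_0=61, γ_1=55, γ_2=96, γ_3=89 (in table at j=3).
x = i·n + j = 3·13 + 3 = 42.
Check: 12^42 ≡ 61 (mod 149).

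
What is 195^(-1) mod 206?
131

gcd(195, 206) = 1, so the inverse exists.
Extended Euclidean algorithm on (206, 195):
206 = 1 × 195 + 11  ⟹  11 = (1)·206 + (-1)·195
195 = 17 × 11 + 8  ⟹  8 = (-17)·206 + (18)·195
11 = 1 × 8 + 3  ⟹  3 = (18)·206 + (-19)·195
8 = 2 × 3 + 2  ⟹  2 = (-53)·206 + (56)·195
3 = 1 × 2 + 1  ⟹  1 = (71)·206 + (-75)·195
So (-75)·195 ≡ 1 (mod 206), i.e. 195^(-1) ≡ -75 ≡ 131 (mod 206).
Check: 195 × 131 = 25545 ≡ 1 (mod 206)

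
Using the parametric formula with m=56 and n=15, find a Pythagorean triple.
(2911, 1680, 3361)

Euclid's formula: a = m² - n², b = 2mn, c = m² + n²
m = 56, n = 15
a = 56² - 15² = 3136 - 225 = 2911
b = 2 × 56 × 15 = 1680
c = 56² + 15² = 3136 + 225 = 3361
Verification: 2911² + 1680² = 8473921 + 2822400 = 11296321 = 3361² ✓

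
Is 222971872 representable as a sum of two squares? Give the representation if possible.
Not possible

Factorization: 222971872 = 2^5 × 191^3
By Fermat: n is sum of two squares iff every prime p ≡ 3 (mod 4) appears to even power.
Prime(s) ≡ 3 (mod 4) with odd exponent: [(191, 3)]
Therefore 222971872 cannot be expressed as a² + b².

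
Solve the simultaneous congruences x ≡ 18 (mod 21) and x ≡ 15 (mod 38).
585

Using Chinese Remainder Theorem:
M = 21 × 38 = 798
M1 = 38, M2 = 21
y1 = 38^(-1) mod 21 = 5
y2 = 21^(-1) mod 38 = 29
x = (18×38×5 + 15×21×29) mod 798 = 585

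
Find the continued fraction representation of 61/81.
[0; 1, 3, 20]

Euclidean algorithm steps:
61 = 0 × 81 + 61
81 = 1 × 61 + 20
61 = 3 × 20 + 1
20 = 20 × 1 + 0
Continued fraction: [0; 1, 3, 20]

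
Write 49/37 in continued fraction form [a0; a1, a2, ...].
[1; 3, 12]

Euclidean algorithm steps:
49 = 1 × 37 + 12
37 = 3 × 12 + 1
12 = 12 × 1 + 0
Continued fraction: [1; 3, 12]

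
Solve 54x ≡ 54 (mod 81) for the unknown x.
x ≡ 1 (mod 3)

gcd(54, 81) = 27, which divides 54, so solutions exist.
Divide through by 27: 2x ≡ 2 (mod 3).
Find 2^(-1) mod 3 by the extended Euclidean algorithm:
3 = 1 × 2 + 1  ⟹  1 = (1)·3 + (-1)·2
So (-1)·2 ≡ 1 (mod 3), i.e. 2^(-1) ≡ -1 ≡ 2 (mod 3).
x ≡ 2 × 2 = 4 ≡ 1 (mod 3).
Check: 54 × 1 = 54 ≡ 54 (mod 81).
x ≡ 1 (mod 3), giving 27 solutions mod 81.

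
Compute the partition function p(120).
1844349560

p(n) counts ways to write n as a sum of positive integers (order ignored).
Euler's pentagonal recurrence: p(k) = p(k-1) + p(k-2) - p(k-5) - p(k-7) + p(k-12) + p(k-15) - ... (offsets j(3j∓1)/2, signs ++--, p(0)=1, p(<0)=0).
DP table for k = 0..119: p(0)=1, p(1)=1, p(2)=2, p(3)=3, p(4)=5, p(5)=7, p(6)=11, p(7)=15, p(8)=22, p(9)=30, p(10)=42, p(11)=56, p(12)=77, p(13)=101, p(14)=135, p(15)=176, p(16)=231, p(17)=297, p(18)=385, p(19)=490, p(20)=627, p(21)=792, p(22)=1002, p(23)=1255, p(24)=1575, p(25)=1958, p(26)=2436, p(27)=3010, p(28)=3718, p(29)=4565, p(30)=5604, p(31)=6842, p(32)=8349, p(33)=10143, p(34)=12310, p(35)=14883, p(36)=17977, p(37)=21637, p(38)=26015, p(39)=31185, p(40)=37338, p(41)=44583, p(42)=53174, p(43)=63261, p(44)=75175, p(45)=89134, p(46)=105558, p(47)=124754, p(48)=147273, p(49)=173525, p(50)=204226, p(51)=239943, p(52)=281589, p(53)=329931, p(54)=386155, p(55)=451276, p(56)=526823, p(57)=614154, p(58)=715220, p(59)=831820, p(60)=966467, p(61)=1121505, p(62)=1300156, p(63)=1505499, p(64)=1741630, p(65)=2012558, p(66)=2323520, p(67)=2679689, p(68)=3087735, p(69)=3554345, p(70)=4087968, p(71)=4697205, p(72)=5392783, p(73)=6185689, p(74)=7089500, p(75)=8118264, p(76)=9289091, p(77)=10619863, p(78)=12132164, p(79)=13848650, p(80)=15796476, p(81)=18004327, p(82)=20506255, p(83)=23338469, p(84)=26543660, p(85)=30167357, p(86)=34262962, p(87)=38887673, p(88)=44108109, p(89)=49995925, p(90)=56634173, p(91)=64112359, p(92)=72533807, p(93)=82010177, p(94)=92669720, p(95)=104651419, p(96)=118114304, p(97)=133230930, p(98)=150198136, p(99)=169229875, p(100)=190569292, p(101)=214481126, p(102)=241265379, p(103)=271248950, p(104)=304801365, p(105)=342325709, p(106)=384276336, p(107)=431149389, p(108)=483502844, p(109)=541946240, p(110)=607163746, p(111)=679903203, p(112)=761002156, p(113)=851376628, p(114)=952050665, p(115)=1064144451, p(116)=1188908248, p(117)=1327710076, p(118)=1482074143, p(119)=1653668665.
Final step: p(120) = p(119) + p(118) - p(115) - p(113) + p(108) + p(105) - p(98) - p(94) + p(85) + p(80) - p(69) - p(63) + p(50) + p(43) - p(28) - p(20) + p(3)
= 1653668665 + 1482074143 - 1064144451 - 851376628 + 483502844 + 342325709 - 150198136 - 92669720 + 30167357 + 15796476 - 3554345 - 1505499 + 204226 + 63261 - 3718 - 627 + 3
= 1844349560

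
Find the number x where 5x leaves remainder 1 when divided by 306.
245

gcd(5, 306) = 1, so the inverse exists.
Extended Euclidean algorithm on (306, 5):
306 = 61 × 5 + 1  ⟹  1 = (1)·306 + (-61)·5
So (-61)·5 ≡ 1 (mod 306), i.e. 5^(-1) ≡ -61 ≡ 245 (mod 306).
Check: 5 × 245 = 1225 ≡ 1 (mod 306)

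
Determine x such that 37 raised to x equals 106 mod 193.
99

Baby-step giant-step with step n = ⌈√193⌉ = 14.
Baby steps 37^j mod 193 (j:value) for j=0..13: 0:1, 1:37, 2:18, 3:87, 4:131, 5:22, 6:42, 7:10, 8:177, 9:180, 10:98, 11:152, 12:27, 13:34.
Giant-step multiplier: 37^(-14) ≡ 37^(192-14) = 37^178 ≡ 83 (mod 193).
Giant steps γ_i = 106·83^i mod 193: γ_0=106, γ_1=113, γ_2=115, γ_3=88, γ_4=163, γ_5=19, γ_6=33, γ_7=37 (in table at j=1).
x = i·n + j = 7·14 + 1 = 99.
Check: 37^99 ≡ 106 (mod 193).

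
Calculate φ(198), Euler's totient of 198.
60

198 = 2 × 3^2 × 11
φ(n) = n × ∏(1 - 1/p) for each prime p dividing n
φ(198) = 198 × (1 - 1/2) × (1 - 1/3) × (1 - 1/11) = 60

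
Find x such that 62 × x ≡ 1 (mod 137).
42

gcd(62, 137) = 1, so the inverse exists.
Extended Euclidean algorithm on (137, 62):
137 = 2 × 62 + 13  ⟹  13 = (1)·137 + (-2)·62
62 = 4 × 13 + 10  ⟹  10 = (-4)·137 + (9)·62
13 = 1 × 10 + 3  ⟹  3 = (5)·137 + (-11)·62
10 = 3 × 3 + 1  ⟹  1 = (-19)·137 + (42)·62
So (42)·62 ≡ 1 (mod 137), i.e. 62^(-1) ≡ 42 (mod 137).
Check: 62 × 42 = 2604 ≡ 1 (mod 137)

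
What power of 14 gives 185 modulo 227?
142

Baby-step giant-step with step n = ⌈√227⌉ = 16.
Baby steps 14^j mod 227 (j:value) for j=0..15: 0:1, 1:14, 2:196, 3:20, 4:53, 5:61, 6:173, 7:152, 8:85, 9:55, 10:89, 11:111, 12:192, 13:191, 14:177, 15:208.
Giant-step multiplier: 14^(-16) ≡ 14^(226-16) = 14^210 ≡ 64 (mod 227).
Giant steps γ_i = 185·64^i mod 227: γ_0=185, γ_1=36, γ_2=34, γ_3=133, γ_4=113, γ_5=195, γ_6=222, γ_7=134, γ_8=177 (in table at j=14).
x = i·n + j = 8·16 + 14 = 142.
Check: 14^142 ≡ 185 (mod 227).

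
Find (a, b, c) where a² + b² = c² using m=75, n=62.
(1781, 9300, 9469)

Euclid's formula: a = m² - n², b = 2mn, c = m² + n²
m = 75, n = 62
a = 75² - 62² = 5625 - 3844 = 1781
b = 2 × 75 × 62 = 9300
c = 75² + 62² = 5625 + 3844 = 9469
Verification: 1781² + 9300² = 3171961 + 86490000 = 89661961 = 9469² ✓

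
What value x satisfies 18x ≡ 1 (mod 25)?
7

gcd(18, 25) = 1, so the inverse exists.
Extended Euclidean algorithm on (25, 18):
25 = 1 × 18 + 7  ⟹  7 = (1)·25 + (-1)·18
18 = 2 × 7 + 4  ⟹  4 = (-2)·25 + (3)·18
7 = 1 × 4 + 3  ⟹  3 = (3)·25 + (-4)·18
4 = 1 × 3 + 1  ⟹  1 = (-5)·25 + (7)·18
So (7)·18 ≡ 1 (mod 25), i.e. 18^(-1) ≡ 7 (mod 25).
Check: 18 × 7 = 126 ≡ 1 (mod 25)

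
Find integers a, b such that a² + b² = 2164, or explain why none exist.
20² + 42² (a=20, b=42)

Factorization: 2164 = 2^2 × 541
By Fermat: n is sum of two squares iff every prime p ≡ 3 (mod 4) appears to even power.
All primes ≡ 3 (mod 4) appear to even power.
Search a = 0, 1, 2, … for 2164 - a² a perfect square: first hit at a = 20: 2164 - 400 = 1764 = 42².
2164 = 20² + 42² = 400 + 1764 ✓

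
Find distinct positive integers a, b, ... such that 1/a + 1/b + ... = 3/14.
1/5 + 1/70

Greedy algorithm:
3/14: ceiling(14/3) = 5, use 1/5
1/70: ceiling(70/1) = 70, use 1/70
Result: 3/14 = 1/5 + 1/70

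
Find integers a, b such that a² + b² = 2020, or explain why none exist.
16² + 42² (a=16, b=42)

Factorization: 2020 = 2^2 × 5 × 101
By Fermat: n is sum of two squares iff every prime p ≡ 3 (mod 4) appears to even power.
All primes ≡ 3 (mod 4) appear to even power.
Search a = 0, 1, 2, … for 2020 - a² a perfect square: first hit at a = 16: 2020 - 256 = 1764 = 42².
2020 = 16² + 42² = 256 + 1764 ✓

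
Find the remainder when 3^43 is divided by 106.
61

Repeated squaring. Binary of 43 = 101011.
3^1 ≡ 3 (mod 106); 3^2 ≡ 9 (mod 106); 3^4 ≡ 81 (mod 106); 3^8 ≡ 95 (mod 106); 3^16 ≡ 15 (mod 106); 3^32 ≡ 13 (mod 106)
3^43 = 3^1 × 3^2 × 3^8 × 3^32 ≡ 61 (mod 106)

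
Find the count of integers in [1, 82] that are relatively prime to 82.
40

82 = 2 × 41
φ(n) = n × ∏(1 - 1/p) for each prime p dividing n
φ(82) = 82 × (1 - 1/2) × (1 - 1/41) = 40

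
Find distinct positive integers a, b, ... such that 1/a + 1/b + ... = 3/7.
1/3 + 1/11 + 1/231

Greedy algorithm:
3/7: ceiling(7/3) = 3, use 1/3
2/21: ceiling(21/2) = 11, use 1/11
1/231: ceiling(231/1) = 231, use 1/231
Result: 3/7 = 1/3 + 1/11 + 1/231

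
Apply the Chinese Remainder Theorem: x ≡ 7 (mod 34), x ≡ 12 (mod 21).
75

Using Chinese Remainder Theorem:
M = 34 × 21 = 714
M1 = 21, M2 = 34
y1 = 21^(-1) mod 34 = 13
y2 = 34^(-1) mod 21 = 13
x = (7×21×13 + 12×34×13) mod 714 = 75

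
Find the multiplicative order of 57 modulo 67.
66

67 is prime, so ord(57) divides φ(67) = 66.
Divisors of 66: 1, 2, 3, 6, 11, 22, 33, 66.
Repeated squaring: 57^1 ≡ 57, 57^2 ≡ 33, 57^4 ≡ 17, 57^8 ≡ 21, 57^16 ≡ 39, 57^32 ≡ 47, 57^64 ≡ 65 (mod 67).
Test 57^d mod 67 for each divisor d in increasing order:
57^1 ≡ 57
57^2 ≡ 33
57^3 = 57^2·57^1 ≡ 5
57^6 = 57^4·57^2 ≡ 25
57^11 = 57^8·57^2·57^1 ≡ 38
57^22 = 57^16·57^4·57^2 ≡ 37
57^33 = 57^32·57^1 ≡ 66
57^66 = 57^64·57^2 ≡ 1  ← first divisor giving 1
The order is 66.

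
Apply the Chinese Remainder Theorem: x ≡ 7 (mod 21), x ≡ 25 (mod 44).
553

Using Chinese Remainder Theorem:
M = 21 × 44 = 924
M1 = 44, M2 = 21
y1 = 44^(-1) mod 21 = 11
y2 = 21^(-1) mod 44 = 21
x = (7×44×11 + 25×21×21) mod 924 = 553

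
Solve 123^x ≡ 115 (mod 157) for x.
124

Baby-step giant-step with step n = ⌈√157⌉ = 13.
Baby steps 123^j mod 157 (j:value) for j=0..12: 0:1, 1:123, 2:57, 3:103, 4:109, 5:62, 6:90, 7:80, 8:106, 9:7, 10:76, 11:85, 12:93.
Giant-step multiplier: 123^(-13) ≡ 123^(156-13) = 123^143 ≡ 107 (mod 157).
Giant steps γ_i = 115·107^i mod 157: γ_0=115, γ_1=59, γ_2=33, γ_3=77, γ_4=75, γ_5=18, γ_6=42, γ_7=98, γ_8=124, γ_9=80 (in table at j=7).
x = i·n + j = 9·13 + 7 = 124.
Check: 123^124 ≡ 115 (mod 157).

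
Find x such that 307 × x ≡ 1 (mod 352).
219

gcd(307, 352) = 1, so the inverse exists.
Extended Euclidean algorithm on (352, 307):
352 = 1 × 307 + 45  ⟹  45 = (1)·352 + (-1)·307
307 = 6 × 45 + 37  ⟹  37 = (-6)·352 + (7)·307
45 = 1 × 37 + 8  ⟹  8 = (7)·352 + (-8)·307
37 = 4 × 8 + 5  ⟹  5 = (-34)·352 + (39)·307
8 = 1 × 5 + 3  ⟹  3 = (41)·352 + (-47)·307
5 = 1 × 3 + 2  ⟹  2 = (-75)·352 + (86)·307
3 = 1 × 2 + 1  ⟹  1 = (116)·352 + (-133)·307
So (-133)·307 ≡ 1 (mod 352), i.e. 307^(-1) ≡ -133 ≡ 219 (mod 352).
Check: 307 × 219 = 67233 ≡ 1 (mod 352)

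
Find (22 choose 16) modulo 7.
0

Using Lucas' theorem:
Write n=22 and k=16 in base 7:
n in base 7: [3, 1]
k in base 7: [2, 2]
C(22,16) mod 7 = ∏ C(n_i, k_i) mod 7
Digit binomials (mod 7): C(3,2) = 3; C(1,2) = 0 (k_i > n_i)
Product: 3 × 0 = 0 ≡ 0 (mod 7)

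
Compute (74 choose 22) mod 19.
7

Using Lucas' theorem:
Write n=74 and k=22 in base 19:
n in base 19: [3, 17]
k in base 19: [1, 3]
C(74,22) mod 19 = ∏ C(n_i, k_i) mod 19
Digit binomials (mod 19): C(3,1) = 3; C(17,3) = 680 ≡ 15
Product: 3 × 15 = 45 ≡ 7 (mod 19)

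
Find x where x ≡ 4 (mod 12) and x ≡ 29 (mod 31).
184

Using Chinese Remainder Theorem:
M = 12 × 31 = 372
M1 = 31, M2 = 12
y1 = 31^(-1) mod 12 = 7
y2 = 12^(-1) mod 31 = 13
x = (4×31×7 + 29×12×13) mod 372 = 184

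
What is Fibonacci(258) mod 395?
74

Matrix identity: Q^n = [[F_(n+1), F_n], [F_n, F_(n-1)]] with Q = [[1,1],[1,0]].
n = 258 = 100000010₂. Square-and-multiply, entries mod 395:
Q^1 = [[1,1],[1,0]]
Q^2 = (Q^1)² = [[2,1],[1,1]]
Q^4 = (Q^2)² = [[5,3],[3,2]]
Q^8 = (Q^4)² = [[34,21],[21,13]]
Q^16 = (Q^8)² = [[17,197],[197,215]]
Q^32 = (Q^16)² = [[388,279],[279,109]]
Q^64 = (Q^32)² = [[75,18],[18,57]]
Q^129 = (Q^64)²·Q = [[30,24],[24,6]]
Q^258 = (Q^129)² = [[291,74],[74,217]]
F_258 mod 395 = Q^258[0][1] = 74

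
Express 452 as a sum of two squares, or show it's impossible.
14² + 16² (a=14, b=16)

Factorization: 452 = 2^2 × 113
By Fermat: n is sum of two squares iff every prime p ≡ 3 (mod 4) appears to even power.
All primes ≡ 3 (mod 4) appear to even power.
Search a = 0, 1, 2, … for 452 - a² a perfect square: first hit at a = 14: 452 - 196 = 256 = 16².
452 = 14² + 16² = 196 + 256 ✓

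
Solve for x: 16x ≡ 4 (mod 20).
x ≡ 4 (mod 5)

gcd(16, 20) = 4, which divides 4, so solutions exist.
Divide through by 4: 4x ≡ 1 (mod 5).
Find 4^(-1) mod 5 by the extended Euclidean algorithm:
5 = 1 × 4 + 1  ⟹  1 = (1)·5 + (-1)·4
So (-1)·4 ≡ 1 (mod 5), i.e. 4^(-1) ≡ -1 ≡ 4 (mod 5).
x ≡ 4 × 1 = 4 ≡ 4 (mod 5).
Check: 16 × 4 = 64 ≡ 4 (mod 20).
x ≡ 4 (mod 5), giving 4 solutions mod 20.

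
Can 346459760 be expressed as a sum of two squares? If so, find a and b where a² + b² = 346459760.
Not possible

Factorization: 346459760 = 2^4 × 5 × 163^3
By Fermat: n is sum of two squares iff every prime p ≡ 3 (mod 4) appears to even power.
Prime(s) ≡ 3 (mod 4) with odd exponent: [(163, 3)]
Therefore 346459760 cannot be expressed as a² + b².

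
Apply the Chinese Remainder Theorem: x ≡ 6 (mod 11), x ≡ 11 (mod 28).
39

Using Chinese Remainder Theorem:
M = 11 × 28 = 308
M1 = 28, M2 = 11
y1 = 28^(-1) mod 11 = 2
y2 = 11^(-1) mod 28 = 23
x = (6×28×2 + 11×11×23) mod 308 = 39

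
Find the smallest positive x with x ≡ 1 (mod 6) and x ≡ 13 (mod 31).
13

Using Chinese Remainder Theorem:
M = 6 × 31 = 186
M1 = 31, M2 = 6
y1 = 31^(-1) mod 6 = 1
y2 = 6^(-1) mod 31 = 26
x = (1×31×1 + 13×6×26) mod 186 = 13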